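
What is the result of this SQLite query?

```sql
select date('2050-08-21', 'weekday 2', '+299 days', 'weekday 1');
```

2051-06-19

`weekday 2` advances to the next Tuesday; 2050-08-21 is a Sunday, so it moves forward to 2050-08-23.
Applying '+299 days' to 2050-08-23: counting 299 days forward gives 2051-06-18.
`weekday 1` advances to the next Monday; 2051-06-18 is a Sunday, so it moves forward to 2051-06-19.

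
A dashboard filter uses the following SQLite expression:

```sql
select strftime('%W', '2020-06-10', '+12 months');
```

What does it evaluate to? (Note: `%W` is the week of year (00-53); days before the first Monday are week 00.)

First apply '+12 months': 2020-06-10 → 2021-06-10.
2021-06-10 is a Thursday. SQLite's %W counts Mondays since the year started; the result is 23.

23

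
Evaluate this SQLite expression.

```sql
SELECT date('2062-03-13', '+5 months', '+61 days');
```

2062-10-13

Adding +5 months to 2062-03-13 gives 2062-08-13.
Applying '+61 days' to 2062-08-13: counting 61 days forward gives 2062-10-13.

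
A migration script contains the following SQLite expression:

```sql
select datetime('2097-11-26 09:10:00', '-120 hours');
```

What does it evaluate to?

-120 hours from 2097-11-26 09:10:00 is 2097-11-21 09:10:00 (crosses midnight).

2097-11-21 09:10:00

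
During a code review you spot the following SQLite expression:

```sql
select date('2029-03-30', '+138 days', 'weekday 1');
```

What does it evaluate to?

2029-08-20

Applying '+138 days' to 2029-03-30: counting 138 days forward gives 2029-08-15.
`weekday 1` advances to the next Monday; 2029-08-15 is a Wednesday, so it moves forward to 2029-08-20.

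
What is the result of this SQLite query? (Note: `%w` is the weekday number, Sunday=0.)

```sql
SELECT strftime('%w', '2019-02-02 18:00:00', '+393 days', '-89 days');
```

First apply '+393 days', '-89 days': 2019-02-02 18:00:00 → 2019-12-03 18:00:00.
2019-12-03 is a Tuesday; with Sunday=0 that is 2.

2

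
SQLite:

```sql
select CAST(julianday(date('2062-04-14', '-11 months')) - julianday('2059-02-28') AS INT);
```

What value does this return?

806

Adding -11 months to 2062-04-14 gives 2061-05-14.
0 days remain in February 2059 after the 28th (28 − 28).
Full months from March 2059 through April 2061 contribute their day counts.
Then 14 days into May 2061.
Total: 0 + 31 + 30 + 31 + 30 + 31 + 31 + 30 + 31 + 30 + 31 + 31 + 29 + 31 + 30 + 31 + 30 + 31 + 31 + 30 + 31 + 30 + 31 + 31 + 28 + 31 + 30 + 14 = 806.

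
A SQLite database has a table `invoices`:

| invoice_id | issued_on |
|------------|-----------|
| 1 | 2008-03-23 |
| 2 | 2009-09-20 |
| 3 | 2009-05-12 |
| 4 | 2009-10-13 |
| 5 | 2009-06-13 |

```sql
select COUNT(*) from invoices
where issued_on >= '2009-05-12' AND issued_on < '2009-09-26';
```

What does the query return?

Rows in [2009-05-12, 2009-09-26): 2009-09-20, 2009-05-12, 2009-06-13 → 3 rows.

3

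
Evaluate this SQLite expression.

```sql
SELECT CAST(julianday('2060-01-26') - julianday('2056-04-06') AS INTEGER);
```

24 days remain in April 2056 after the 6th (30 − 6).
Full months from May 2056 through December 2059 contribute their day counts.
Then 26 days into January 2060.
Total: 24 + 31 + 30 + 31 + 31 + 30 + 31 + 30 + 31 + 31 + 28 + 31 + 30 + 31 + 30 + 31 + 31 + 30 + 31 + 30 + 31 + 31 + 28 + 31 + 30 + 31 + 30 + 31 + 31 + 30 + 31 + 30 + 31 + 31 + 28 + 31 + 30 + 31 + 30 + 31 + 31 + 30 + 31 + 30 + 31 + 26 = 1390.

1390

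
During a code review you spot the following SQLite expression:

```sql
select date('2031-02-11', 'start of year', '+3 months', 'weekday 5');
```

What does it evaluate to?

`start of year` rewinds 2031-02-11 to 2031-01-01.
Adding +3 months to 2031-01-01 gives 2031-04-01.
`weekday 5` advances to the next Friday; 2031-04-01 is a Tuesday, so it moves forward to 2031-04-04.

2031-04-04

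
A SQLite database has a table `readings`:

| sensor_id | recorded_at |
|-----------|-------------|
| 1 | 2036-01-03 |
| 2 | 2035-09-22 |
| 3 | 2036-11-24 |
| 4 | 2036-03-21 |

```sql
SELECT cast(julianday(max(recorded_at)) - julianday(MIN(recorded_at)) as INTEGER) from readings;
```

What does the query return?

MIN = 2035-09-22, MAX = 2036-11-24.
8 days remain in September 2035 after the 22nd (30 − 22).
Full months from October 2035 through October 2036 contribute their day counts.
Then 24 days into November 2036.
Total: 8 + 31 + 30 + 31 + 31 + 29 + 31 + 30 + 31 + 30 + 31 + 31 + 30 + 31 + 24 = 429.

429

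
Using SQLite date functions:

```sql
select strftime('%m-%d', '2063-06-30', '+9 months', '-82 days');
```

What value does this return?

First apply '+9 months', '-82 days': 2063-06-30 → 2064-01-08.
`%m-%d` extracts the month-day: 01-08.

01-08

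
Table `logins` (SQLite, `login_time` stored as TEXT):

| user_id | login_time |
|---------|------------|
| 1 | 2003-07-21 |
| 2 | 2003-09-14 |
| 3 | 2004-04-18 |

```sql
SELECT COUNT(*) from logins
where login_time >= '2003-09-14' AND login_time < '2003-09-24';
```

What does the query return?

Rows in [2003-09-14, 2003-09-24): 2003-09-14 → 1 row.

1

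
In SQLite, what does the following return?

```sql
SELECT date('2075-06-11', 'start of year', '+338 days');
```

`start of year` rewinds 2075-06-11 to 2075-01-01.
Applying '+338 days' to 2075-01-01: counting 338 days forward gives 2075-12-05.

2075-12-05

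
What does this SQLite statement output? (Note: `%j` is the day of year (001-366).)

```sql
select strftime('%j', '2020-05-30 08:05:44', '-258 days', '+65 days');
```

First apply '-258 days', '+65 days': 2020-05-30 08:05:44 → 2019-11-19 08:05:44.
Day-of-year for 2019-11-19: days since 2019-01-01 inclusive = 323, zero-padded to 323.

323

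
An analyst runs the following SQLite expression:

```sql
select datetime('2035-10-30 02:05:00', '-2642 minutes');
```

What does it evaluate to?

2642 minutes = 44h 2m; -2642 minutes from 2035-10-30 02:05:00 is 2035-10-28 06:03:00 (crosses midnight).

2035-10-28 06:03:00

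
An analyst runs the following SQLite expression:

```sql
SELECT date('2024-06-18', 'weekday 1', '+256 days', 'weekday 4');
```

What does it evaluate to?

2025-03-13

`weekday 1` advances to the next Monday; 2024-06-18 is a Tuesday, so it moves forward to 2024-06-24.
Applying '+256 days' to 2024-06-24: counting 256 days forward gives 2025-03-07.
`weekday 4` advances to the next Thursday; 2025-03-07 is a Friday, so it moves forward to 2025-03-13.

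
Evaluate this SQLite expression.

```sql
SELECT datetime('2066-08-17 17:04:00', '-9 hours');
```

-9 hours from 2066-08-17 17:04:00 is 2066-08-17 08:04:00.

2066-08-17 08:04:00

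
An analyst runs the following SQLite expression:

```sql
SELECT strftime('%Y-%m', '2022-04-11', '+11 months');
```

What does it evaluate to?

2023-03

First apply '+11 months': 2022-04-11 → 2023-03-11.
`%Y-%m` extracts the year-month: 2023-03.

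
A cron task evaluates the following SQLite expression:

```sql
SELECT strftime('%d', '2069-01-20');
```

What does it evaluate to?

`%d` extracts the 2-digit day of month: 20.

20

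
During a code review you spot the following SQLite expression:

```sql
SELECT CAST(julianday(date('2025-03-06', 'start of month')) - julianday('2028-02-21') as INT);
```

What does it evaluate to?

`start of month` rewinds 2025-03-06 to 2025-03-01.
30 days remain in March 2025 after the 1st (31 − 1).
Full months from April 2025 through January 2028 contribute their day counts.
Then 21 days into February 2028.
Total: 30 + 30 + 31 + 30 + 31 + 31 + 30 + 31 + 30 + 31 + 31 + 28 + 31 + 30 + 31 + 30 + 31 + 31 + 30 + 31 + 30 + 31 + 31 + 28 + 31 + 30 + 31 + 30 + 31 + 31 + 30 + 31 + 30 + 31 + 31 + 21 = 1087.
The subtraction is earlier − later, so the result is −1087 → -1087.

-1087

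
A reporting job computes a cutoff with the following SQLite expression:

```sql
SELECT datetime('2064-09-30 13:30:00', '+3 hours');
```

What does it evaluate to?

+3 hours from 2064-09-30 13:30:00 is 2064-09-30 16:30:00.

2064-09-30 16:30:00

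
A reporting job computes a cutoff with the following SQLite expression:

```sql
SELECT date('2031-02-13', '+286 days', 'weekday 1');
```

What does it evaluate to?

Applying '+286 days' to 2031-02-13: counting 286 days forward gives 2031-11-26.
`weekday 1` advances to the next Monday; 2031-11-26 is a Wednesday, so it moves forward to 2031-12-01.

2031-12-01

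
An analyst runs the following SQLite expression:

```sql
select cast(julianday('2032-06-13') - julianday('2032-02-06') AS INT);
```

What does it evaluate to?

23 days remain in February 2032 after the 6th (29 − 6).
March 2032: 31 days.
April 2032: 30 days.
May 2032: 31 days.
Then 13 days into June 2032.
Total: 23 + 31 + 30 + 31 + 13 = 128.

128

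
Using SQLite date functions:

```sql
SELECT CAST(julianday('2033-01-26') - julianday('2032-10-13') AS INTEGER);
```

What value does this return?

105

18 days remain in October 2032 after the 13th (31 − 13).
November 2032: 30 days.
December 2032: 31 days.
Then 26 days into January 2033.
Total: 18 + 30 + 31 + 26 = 105.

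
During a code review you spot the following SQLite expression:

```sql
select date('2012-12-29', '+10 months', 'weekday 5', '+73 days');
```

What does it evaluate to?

Adding +10 months to 2012-12-29 gives 2013-10-29.
`weekday 5` advances to the next Friday; 2013-10-29 is a Tuesday, so it moves forward to 2013-11-01.
Applying '+73 days' to 2013-11-01: counting 73 days forward gives 2014-01-13.

2014-01-13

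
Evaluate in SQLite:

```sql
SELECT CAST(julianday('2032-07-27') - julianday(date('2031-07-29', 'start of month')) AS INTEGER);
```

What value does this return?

392

`start of month` rewinds 2031-07-29 to 2031-07-01.
30 days remain in July 2031 after the 1st (31 − 1).
Full months from August 2031 through June 2032 contribute their day counts.
Then 27 days into July 2032.
Total: 30 + 31 + 30 + 31 + 30 + 31 + 31 + 29 + 31 + 30 + 31 + 30 + 27 = 392.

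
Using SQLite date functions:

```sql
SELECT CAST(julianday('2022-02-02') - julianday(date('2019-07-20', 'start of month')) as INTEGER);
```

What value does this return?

`start of month` rewinds 2019-07-20 to 2019-07-01.
30 days remain in July 2019 after the 1st (31 − 1).
Full months from August 2019 through January 2022 contribute their day counts.
Then 2 days into February 2022.
Total: 30 + 31 + 30 + 31 + 30 + 31 + 31 + 29 + 31 + 30 + 31 + 30 + 31 + 31 + 30 + 31 + 30 + 31 + 31 + 28 + 31 + 30 + 31 + 30 + 31 + 31 + 30 + 31 + 30 + 31 + 31 + 2 = 947.

947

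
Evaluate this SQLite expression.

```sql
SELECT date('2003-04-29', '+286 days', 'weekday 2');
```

2004-02-10

Applying '+286 days' to 2003-04-29: counting 286 days forward gives 2004-02-09.
`weekday 2` advances to the next Tuesday; 2004-02-09 is a Monday, so it moves forward to 2004-02-10.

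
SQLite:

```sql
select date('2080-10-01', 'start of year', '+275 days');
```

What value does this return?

2080-10-02

`start of year` rewinds 2080-10-01 to 2080-01-01.
Applying '+275 days' to 2080-01-01: counting 275 days forward gives 2080-10-02.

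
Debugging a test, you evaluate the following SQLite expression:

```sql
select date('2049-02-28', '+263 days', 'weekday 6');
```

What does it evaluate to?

2049-11-20

Applying '+263 days' to 2049-02-28: counting 263 days forward gives 2049-11-18.
`weekday 6` advances to the next Saturday; 2049-11-18 is a Thursday, so it moves forward to 2049-11-20.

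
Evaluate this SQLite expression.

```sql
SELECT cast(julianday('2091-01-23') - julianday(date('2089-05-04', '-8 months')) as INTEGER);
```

Adding -8 months to 2089-05-04 gives 2088-09-04.
26 days remain in September 2088 after the 4th (30 − 4).
Full months from October 2088 through December 2090 contribute their day counts.
Then 23 days into January 2091.
Total: 26 + 31 + 30 + 31 + 31 + 28 + 31 + 30 + 31 + 30 + 31 + 31 + 30 + 31 + 30 + 31 + 31 + 28 + 31 + 30 + 31 + 30 + 31 + 31 + 30 + 31 + 30 + 31 + 23 = 871.

871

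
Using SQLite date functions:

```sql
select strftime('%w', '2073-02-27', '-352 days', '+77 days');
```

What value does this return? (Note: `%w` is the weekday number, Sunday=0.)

6

First apply '-352 days', '+77 days': 2073-02-27 → 2072-05-28.
2072-05-28 is a Saturday; with Sunday=0 that is 6.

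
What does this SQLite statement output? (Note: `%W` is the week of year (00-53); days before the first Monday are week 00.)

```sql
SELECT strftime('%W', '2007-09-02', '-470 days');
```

First apply '-470 days': 2007-09-02 → 2006-05-20.
2006-05-20 is a Saturday. SQLite's %W counts Mondays since the year started; the result is 20.

20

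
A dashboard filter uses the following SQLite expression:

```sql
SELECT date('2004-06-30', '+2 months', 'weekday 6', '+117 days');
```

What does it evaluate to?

Adding +2 months to 2004-06-30 gives 2004-08-30.
`weekday 6` advances to the next Saturday; 2004-08-30 is a Monday, so it moves forward to 2004-09-04.
Applying '+117 days' to 2004-09-04: counting 117 days forward gives 2004-12-30.

2004-12-30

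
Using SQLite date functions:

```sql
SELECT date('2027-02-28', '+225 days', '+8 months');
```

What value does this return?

Applying '+225 days' to 2027-02-28: counting 225 days forward gives 2027-10-11.
Adding +8 months to 2027-10-11 gives 2028-06-11.

2028-06-11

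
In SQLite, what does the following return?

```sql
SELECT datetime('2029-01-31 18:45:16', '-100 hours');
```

-100 hours from 2029-01-31 18:45:16 is 2029-01-27 14:45:16 (crosses midnight).

2029-01-27 14:45:16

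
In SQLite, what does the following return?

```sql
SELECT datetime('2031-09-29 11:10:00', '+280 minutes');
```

2031-09-29 15:50:00

280 minutes = 4h 40m; +280 minutes from 2031-09-29 11:10:00 is 2031-09-29 15:50:00.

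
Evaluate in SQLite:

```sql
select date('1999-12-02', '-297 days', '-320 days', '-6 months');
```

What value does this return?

1997-09-25

Applying '-297 days' to 1999-12-02: counting 297 days back gives 1999-02-08.
Applying '-320 days' to 1999-02-08: counting 320 days back gives 1998-03-25.
Adding -6 months to 1998-03-25 gives 1997-09-25.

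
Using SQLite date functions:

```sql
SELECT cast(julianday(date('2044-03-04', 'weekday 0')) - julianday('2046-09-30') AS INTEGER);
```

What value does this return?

-938

`weekday 0` advances to the next Sunday; 2044-03-04 is a Friday, so it moves forward to 2044-03-06.
25 days remain in March 2044 after the 6th (31 − 6).
Full months from April 2044 through August 2046 contribute their day counts.
Then 30 days into September 2046.
Total: 25 + 30 + 31 + 30 + 31 + 31 + 30 + 31 + 30 + 31 + 31 + 28 + 31 + 30 + 31 + 30 + 31 + 31 + 30 + 31 + 30 + 31 + 31 + 28 + 31 + 30 + 31 + 30 + 31 + 31 + 30 = 938.
The subtraction is earlier − later, so the result is −938 → -938.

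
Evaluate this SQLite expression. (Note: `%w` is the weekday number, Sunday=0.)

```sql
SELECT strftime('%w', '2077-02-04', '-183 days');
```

3

First apply '-183 days': 2077-02-04 → 2076-08-05.
2076-08-05 is a Wednesday; with Sunday=0 that is 3.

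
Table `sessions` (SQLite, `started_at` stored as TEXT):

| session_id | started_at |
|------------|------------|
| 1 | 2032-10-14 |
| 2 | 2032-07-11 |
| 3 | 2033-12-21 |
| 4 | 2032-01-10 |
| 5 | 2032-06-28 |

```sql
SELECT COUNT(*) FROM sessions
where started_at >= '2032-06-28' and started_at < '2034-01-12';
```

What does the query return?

Rows in [2032-06-28, 2034-01-12): 2032-10-14, 2032-07-11, 2033-12-21, 2032-06-28 → 4 rows.

4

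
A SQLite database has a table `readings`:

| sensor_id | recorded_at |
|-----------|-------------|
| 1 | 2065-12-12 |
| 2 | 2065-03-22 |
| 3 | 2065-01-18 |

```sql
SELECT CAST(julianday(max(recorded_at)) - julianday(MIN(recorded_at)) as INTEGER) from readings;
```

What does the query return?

328

MIN = 2065-01-18, MAX = 2065-12-12.
13 days remain in January 2065 after the 18th (31 − 18).
Full months from February 2065 through November 2065 contribute their day counts.
Then 12 days into December 2065.
Total: 13 + 28 + 31 + 30 + 31 + 30 + 31 + 31 + 30 + 31 + 30 + 12 = 328.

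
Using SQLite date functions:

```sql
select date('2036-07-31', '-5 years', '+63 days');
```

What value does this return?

Adding -5 years to 2036-07-31 gives 2031-07-31.
Applying '+63 days' to 2031-07-31: counting 63 days forward gives 2031-10-02.

2031-10-02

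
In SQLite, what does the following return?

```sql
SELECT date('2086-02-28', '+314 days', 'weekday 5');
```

2087-01-10

Applying '+314 days' to 2086-02-28: counting 314 days forward gives 2087-01-08.
`weekday 5` advances to the next Friday; 2087-01-08 is a Wednesday, so it moves forward to 2087-01-10.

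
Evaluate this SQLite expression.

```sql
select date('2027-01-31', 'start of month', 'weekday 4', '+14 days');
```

2027-01-21

`start of month` rewinds 2027-01-31 to 2027-01-01.
`weekday 4` advances to the next Thursday; 2027-01-01 is a Friday, so it moves forward to 2027-01-07.
Advancing 14 more days within January lands on 2027-01-21.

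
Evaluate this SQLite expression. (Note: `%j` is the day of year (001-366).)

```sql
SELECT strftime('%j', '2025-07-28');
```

Day-of-year for 2025-07-28: days since 2025-01-01 inclusive = 209, zero-padded to 209.

209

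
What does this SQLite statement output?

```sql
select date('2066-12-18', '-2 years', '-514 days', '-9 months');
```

Adding -2 years to 2066-12-18 gives 2064-12-18.
Applying '-514 days' to 2064-12-18: counting 514 days back gives 2063-07-23.
Adding -9 months to 2063-07-23 gives 2062-10-23.

2062-10-23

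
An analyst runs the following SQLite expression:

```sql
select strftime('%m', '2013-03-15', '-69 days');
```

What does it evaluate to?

01

First apply '-69 days': 2013-03-15 → 2013-01-05.
`%m` extracts the 2-digit month (01-12): 01.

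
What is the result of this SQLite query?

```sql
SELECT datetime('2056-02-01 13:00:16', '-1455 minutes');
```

1455 minutes = 24h 15m; -1455 minutes from 2056-02-01 13:00:16 is 2056-01-31 12:45:16 (crosses midnight).

2056-01-31 12:45:16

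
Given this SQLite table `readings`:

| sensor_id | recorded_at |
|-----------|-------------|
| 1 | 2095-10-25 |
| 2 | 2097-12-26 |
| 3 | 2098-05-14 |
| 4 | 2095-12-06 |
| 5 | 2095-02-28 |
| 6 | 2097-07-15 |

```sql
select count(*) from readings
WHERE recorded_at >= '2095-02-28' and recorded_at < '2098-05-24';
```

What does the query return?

6

Rows in [2095-02-28, 2098-05-24): 2095-10-25, 2097-12-26, 2098-05-14, 2095-12-06, 2095-02-28, 2097-07-15 → 6 rows.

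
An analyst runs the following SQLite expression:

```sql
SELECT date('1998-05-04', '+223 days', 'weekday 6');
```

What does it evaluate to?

Applying '+223 days' to 1998-05-04: counting 223 days forward gives 1998-12-13.
`weekday 6` advances to the next Saturday; 1998-12-13 is a Sunday, so it moves forward to 1998-12-19.

1998-12-19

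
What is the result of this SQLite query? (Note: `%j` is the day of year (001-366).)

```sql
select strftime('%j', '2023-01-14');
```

014

Day-of-year for 2023-01-14: days since 2023-01-01 inclusive = 14, zero-padded to 014.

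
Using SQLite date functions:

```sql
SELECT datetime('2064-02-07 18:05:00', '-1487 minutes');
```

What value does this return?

2064-02-06 17:18:00

1487 minutes = 24h 47m; -1487 minutes from 2064-02-07 18:05:00 is 2064-02-06 17:18:00 (crosses midnight).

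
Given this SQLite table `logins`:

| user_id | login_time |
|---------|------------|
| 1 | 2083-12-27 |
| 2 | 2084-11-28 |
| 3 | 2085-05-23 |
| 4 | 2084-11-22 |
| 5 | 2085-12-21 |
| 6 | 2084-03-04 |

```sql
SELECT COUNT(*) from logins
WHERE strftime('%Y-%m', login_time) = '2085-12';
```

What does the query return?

1

Rows with year-month 2085-12: 2085-12-21 → 1.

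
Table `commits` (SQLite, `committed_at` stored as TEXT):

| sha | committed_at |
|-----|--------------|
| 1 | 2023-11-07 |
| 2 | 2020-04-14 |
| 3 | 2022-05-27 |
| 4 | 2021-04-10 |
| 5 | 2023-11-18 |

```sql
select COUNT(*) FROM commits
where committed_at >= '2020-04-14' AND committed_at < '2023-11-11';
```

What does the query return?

Rows in [2020-04-14, 2023-11-11): 2023-11-07, 2020-04-14, 2022-05-27, 2021-04-10 → 4 rows.

4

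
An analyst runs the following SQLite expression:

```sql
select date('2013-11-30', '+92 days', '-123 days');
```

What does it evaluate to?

Applying '+92 days' to 2013-11-30: counting 92 days forward gives 2014-03-02.
Applying '-123 days' to 2014-03-02: counting 123 days back gives 2013-10-30.

2013-10-30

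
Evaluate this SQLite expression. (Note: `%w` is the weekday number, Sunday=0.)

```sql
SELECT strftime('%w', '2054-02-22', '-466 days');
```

First apply '-466 days': 2054-02-22 → 2052-11-13.
2052-11-13 is a Wednesday; with Sunday=0 that is 3.

3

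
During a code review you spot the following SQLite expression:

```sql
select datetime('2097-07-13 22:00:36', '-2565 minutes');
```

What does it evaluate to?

2097-07-12 03:15:36

2565 minutes = 42h 45m; -2565 minutes from 2097-07-13 22:00:36 is 2097-07-12 03:15:36 (crosses midnight).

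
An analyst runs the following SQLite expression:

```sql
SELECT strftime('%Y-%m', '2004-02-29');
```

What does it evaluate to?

`%Y-%m` extracts the year-month: 2004-02.

2004-02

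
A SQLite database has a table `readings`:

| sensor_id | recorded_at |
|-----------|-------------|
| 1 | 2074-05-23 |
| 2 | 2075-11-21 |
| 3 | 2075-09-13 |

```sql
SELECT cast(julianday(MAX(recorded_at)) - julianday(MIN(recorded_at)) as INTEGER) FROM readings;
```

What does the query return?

547

MIN = 2074-05-23, MAX = 2075-11-21.
8 days remain in May 2074 after the 23rd (31 − 23).
Full months from June 2074 through October 2075 contribute their day counts.
Then 21 days into November 2075.
Total: 8 + 30 + 31 + 31 + 30 + 31 + 30 + 31 + 31 + 28 + 31 + 30 + 31 + 30 + 31 + 31 + 30 + 31 + 21 = 547.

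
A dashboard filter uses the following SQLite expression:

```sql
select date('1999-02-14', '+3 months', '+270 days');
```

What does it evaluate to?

2000-02-08

Adding +3 months to 1999-02-14 gives 1999-05-14.
Applying '+270 days' to 1999-05-14: counting 270 days forward gives 2000-02-08.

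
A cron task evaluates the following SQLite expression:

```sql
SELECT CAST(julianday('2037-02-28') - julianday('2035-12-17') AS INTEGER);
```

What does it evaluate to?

14 days remain in December 2035 after the 17th (31 − 17).
Full months from January 2036 through January 2037 contribute their day counts.
Then 28 days into February 2037.
Total: 14 + 31 + 29 + 31 + 30 + 31 + 30 + 31 + 31 + 30 + 31 + 30 + 31 + 31 + 28 = 439.

439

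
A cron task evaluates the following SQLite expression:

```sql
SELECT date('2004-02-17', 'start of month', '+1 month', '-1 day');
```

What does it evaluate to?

`start of month` rewinds 2004-02-17 to 2004-02-01.
Adding +1 month to 2004-02-01 gives 2004-03-01.
Going back 1 day from 2004-03-01 reaches 2004-02-29 (last day of February, 29 days).

2004-02-29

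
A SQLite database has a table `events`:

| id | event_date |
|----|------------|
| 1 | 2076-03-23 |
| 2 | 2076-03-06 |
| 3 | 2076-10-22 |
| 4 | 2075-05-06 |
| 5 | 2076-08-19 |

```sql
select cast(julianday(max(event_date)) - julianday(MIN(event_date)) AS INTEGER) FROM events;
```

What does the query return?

535

MIN = 2075-05-06, MAX = 2076-10-22.
25 days remain in May 2075 after the 6th (31 − 6).
Full months from June 2075 through September 2076 contribute their day counts.
Then 22 days into October 2076.
Total: 25 + 30 + 31 + 31 + 30 + 31 + 30 + 31 + 31 + 29 + 31 + 30 + 31 + 30 + 31 + 31 + 30 + 22 = 535.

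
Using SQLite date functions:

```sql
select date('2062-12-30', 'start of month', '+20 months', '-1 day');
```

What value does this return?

2064-07-31

`start of month` rewinds 2062-12-30 to 2062-12-01.
Adding +20 months to 2062-12-01 gives 2064-08-01.
Going back 1 day from 2064-08-01 reaches 2064-07-31 (last day of July, 31 days).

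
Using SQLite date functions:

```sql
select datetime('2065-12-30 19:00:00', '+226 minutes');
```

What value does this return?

2065-12-30 22:46:00

226 minutes = 3h 46m; +226 minutes from 2065-12-30 19:00:00 is 2065-12-30 22:46:00.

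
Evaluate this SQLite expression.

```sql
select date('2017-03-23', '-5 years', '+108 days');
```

2012-07-09

Adding -5 years to 2017-03-23 gives 2012-03-23.
Applying '+108 days' to 2012-03-23: counting 108 days forward gives 2012-07-09.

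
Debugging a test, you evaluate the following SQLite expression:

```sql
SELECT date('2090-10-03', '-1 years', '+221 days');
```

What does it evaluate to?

Adding -1 year to 2090-10-03 gives 2089-10-03.
Applying '+221 days' to 2089-10-03: counting 221 days forward gives 2090-05-12.

2090-05-12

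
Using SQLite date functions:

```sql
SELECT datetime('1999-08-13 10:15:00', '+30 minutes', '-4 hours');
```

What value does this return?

1999-08-13 06:45:00

+30 minutes from 1999-08-13 10:15:00 is 1999-08-13 10:45:00.
-4 hours from 1999-08-13 10:45:00 is 1999-08-13 06:45:00.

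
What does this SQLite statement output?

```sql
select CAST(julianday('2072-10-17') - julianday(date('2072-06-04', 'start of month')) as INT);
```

138

`start of month` rewinds 2072-06-04 to 2072-06-01.
29 days remain in June 2072 after the 1st (30 − 1).
July 2072: 31 days.
August 2072: 31 days.
September 2072: 30 days.
Then 17 days into October 2072.
Total: 29 + 31 + 31 + 30 + 17 = 138.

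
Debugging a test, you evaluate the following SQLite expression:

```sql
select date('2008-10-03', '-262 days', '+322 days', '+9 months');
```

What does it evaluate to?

2009-09-02

Applying '-262 days' to 2008-10-03: counting 262 days back gives 2008-01-15.
Applying '+322 days' to 2008-01-15: counting 322 days forward gives 2008-12-02.
Adding +9 months to 2008-12-02 gives 2009-09-02.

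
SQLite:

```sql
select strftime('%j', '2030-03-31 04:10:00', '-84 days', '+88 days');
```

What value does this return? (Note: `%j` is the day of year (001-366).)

094

First apply '-84 days', '+88 days': 2030-03-31 04:10:00 → 2030-04-04 04:10:00.
Day-of-year for 2030-04-04: days since 2030-01-01 inclusive = 94, zero-padded to 094.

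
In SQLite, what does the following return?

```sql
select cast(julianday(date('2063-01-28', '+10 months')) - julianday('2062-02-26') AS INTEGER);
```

640

Adding +10 months to 2063-01-28 gives 2063-11-28.
2 days remain in February 2062 after the 26th (28 − 26).
Full months from March 2062 through October 2063 contribute their day counts.
Then 28 days into November 2063.
Total: 2 + 31 + 30 + 31 + 30 + 31 + 31 + 30 + 31 + 30 + 31 + 31 + 28 + 31 + 30 + 31 + 30 + 31 + 31 + 30 + 31 + 28 = 640.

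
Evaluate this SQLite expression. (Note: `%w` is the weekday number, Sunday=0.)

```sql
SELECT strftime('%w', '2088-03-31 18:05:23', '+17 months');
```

First apply '+17 months': 2088-03-31 18:05:23 → 2089-08-31 18:05:23.
2089-08-31 is a Wednesday; with Sunday=0 that is 3.

3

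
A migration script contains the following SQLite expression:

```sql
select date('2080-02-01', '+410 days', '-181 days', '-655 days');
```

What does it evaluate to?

2078-12-02

Applying '+410 days' to 2080-02-01: counting 410 days forward gives 2081-03-17.
Applying '-181 days' to 2081-03-17: counting 181 days back gives 2080-09-17.
Applying '-655 days' to 2080-09-17: counting 655 days back gives 2078-12-02.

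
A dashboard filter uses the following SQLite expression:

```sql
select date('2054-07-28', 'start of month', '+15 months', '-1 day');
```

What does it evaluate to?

`start of month` rewinds 2054-07-28 to 2054-07-01.
Adding +15 months to 2054-07-01 gives 2055-10-01.
Going back 1 day from 2055-10-01 reaches 2055-09-30 (last day of September, 30 days).

2055-09-30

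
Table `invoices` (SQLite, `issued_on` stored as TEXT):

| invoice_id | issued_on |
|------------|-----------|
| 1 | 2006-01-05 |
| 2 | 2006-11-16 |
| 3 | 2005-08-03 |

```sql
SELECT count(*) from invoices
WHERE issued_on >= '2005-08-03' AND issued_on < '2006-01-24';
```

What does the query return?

2

Rows in [2005-08-03, 2006-01-24): 2006-01-05, 2005-08-03 → 2 rows.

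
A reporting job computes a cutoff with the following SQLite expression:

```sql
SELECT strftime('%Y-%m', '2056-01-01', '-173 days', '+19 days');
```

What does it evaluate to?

First apply '-173 days', '+19 days': 2056-01-01 → 2055-07-31.
`%Y-%m` extracts the year-month: 2055-07.

2055-07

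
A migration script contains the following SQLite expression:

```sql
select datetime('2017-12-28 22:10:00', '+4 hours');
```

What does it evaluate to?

2017-12-29 02:10:00

+4 hours from 2017-12-28 22:10:00 is 2017-12-29 02:10:00 (crosses midnight).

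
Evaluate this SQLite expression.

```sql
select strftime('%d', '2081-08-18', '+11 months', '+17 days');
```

04

First apply '+11 months', '+17 days': 2081-08-18 → 2082-08-04.
`%d` extracts the 2-digit day of month: 04.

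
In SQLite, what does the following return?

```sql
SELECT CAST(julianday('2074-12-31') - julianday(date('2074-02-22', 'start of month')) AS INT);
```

`start of month` rewinds 2074-02-22 to 2074-02-01.
27 days remain in February 2074 after the 1st (28 − 1).
Full months from March 2074 through November 2074 contribute their day counts.
Then 31 days into December 2074.
Total: 27 + 31 + 30 + 31 + 30 + 31 + 31 + 30 + 31 + 30 + 31 = 333.

333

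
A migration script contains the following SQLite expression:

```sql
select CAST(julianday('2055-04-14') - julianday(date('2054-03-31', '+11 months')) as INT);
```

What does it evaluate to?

Adding +11 months to 2054-03-31 targets 2055-02-31. February 2055 has only 28 days, so SQLite normalizes the 3-day overflow forward to 2055-03-03.
28 days remain in March 2055 after the 3rd (31 − 3).
Then 14 days into April 2055.
Total: 28 + 14 = 42.

42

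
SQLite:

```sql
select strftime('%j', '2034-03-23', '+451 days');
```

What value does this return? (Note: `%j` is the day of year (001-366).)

168

First apply '+451 days': 2034-03-23 → 2035-06-17.
Day-of-year for 2035-06-17: days since 2035-01-01 inclusive = 168, zero-padded to 168.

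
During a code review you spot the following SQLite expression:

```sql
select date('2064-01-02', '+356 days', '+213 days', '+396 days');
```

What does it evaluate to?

2066-08-24

Applying '+356 days' to 2064-01-02: counting 356 days forward gives 2064-12-23.
Applying '+213 days' to 2064-12-23: counting 213 days forward gives 2065-07-24.
Applying '+396 days' to 2065-07-24: counting 396 days forward gives 2066-08-24.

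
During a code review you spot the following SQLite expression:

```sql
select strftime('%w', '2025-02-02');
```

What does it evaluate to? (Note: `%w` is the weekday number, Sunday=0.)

0

2025-02-02 is a Sunday; with Sunday=0 that is 0.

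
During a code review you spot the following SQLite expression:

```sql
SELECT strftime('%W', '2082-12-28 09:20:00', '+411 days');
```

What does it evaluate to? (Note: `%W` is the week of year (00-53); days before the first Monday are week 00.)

06

First apply '+411 days': 2082-12-28 09:20:00 → 2084-02-12 09:20:00.
2084-02-12 is a Saturday. SQLite's %W counts Mondays since the year started; the result is 06.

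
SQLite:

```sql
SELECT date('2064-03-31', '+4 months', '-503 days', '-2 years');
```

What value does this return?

Adding +4 months to 2064-03-31 gives 2064-07-31.
Applying '-503 days' to 2064-07-31: counting 503 days back gives 2063-03-16.
Adding -2 years to 2063-03-16 gives 2061-03-16.

2061-03-16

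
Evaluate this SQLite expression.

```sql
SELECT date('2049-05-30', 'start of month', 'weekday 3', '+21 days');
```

`start of month` rewinds 2049-05-30 to 2049-05-01.
`weekday 3` advances to the next Wednesday; 2049-05-01 is a Saturday, so it moves forward to 2049-05-05.
Advancing 21 more days within May lands on 2049-05-26.

2049-05-26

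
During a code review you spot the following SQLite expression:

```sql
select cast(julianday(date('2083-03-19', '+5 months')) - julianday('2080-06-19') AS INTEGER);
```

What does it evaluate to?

1156

Adding +5 months to 2083-03-19 gives 2083-08-19.
11 days remain in June 2080 after the 19th (30 − 19).
Full months from July 2080 through July 2083 contribute their day counts.
Then 19 days into August 2083.
Total: 11 + 31 + 31 + 30 + 31 + 30 + 31 + 31 + 28 + 31 + 30 + 31 + 30 + 31 + 31 + 30 + 31 + 30 + 31 + 31 + 28 + 31 + 30 + 31 + 30 + 31 + 31 + 30 + 31 + 30 + 31 + 31 + 28 + 31 + 30 + 31 + 30 + 31 + 19 = 1156.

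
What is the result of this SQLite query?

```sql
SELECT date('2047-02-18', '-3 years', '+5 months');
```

2044-07-18

Adding -3 years to 2047-02-18 gives 2044-02-18.
Adding +5 months to 2044-02-18 gives 2044-07-18.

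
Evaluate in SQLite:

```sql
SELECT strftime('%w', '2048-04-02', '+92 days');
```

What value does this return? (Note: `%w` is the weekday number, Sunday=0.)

5

First apply '+92 days': 2048-04-02 → 2048-07-03.
2048-07-03 is a Friday; with Sunday=0 that is 5.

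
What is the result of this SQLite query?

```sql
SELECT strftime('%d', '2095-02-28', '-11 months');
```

First apply '-11 months': 2095-02-28 → 2094-03-28.
`%d` extracts the 2-digit day of month: 28.

28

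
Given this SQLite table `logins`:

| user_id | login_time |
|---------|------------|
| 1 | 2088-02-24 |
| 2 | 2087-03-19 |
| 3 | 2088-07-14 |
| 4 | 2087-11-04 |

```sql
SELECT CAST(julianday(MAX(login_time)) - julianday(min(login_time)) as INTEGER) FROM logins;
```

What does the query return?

MIN = 2087-03-19, MAX = 2088-07-14.
12 days remain in March 2087 after the 19th (31 − 19).
Full months from April 2087 through June 2088 contribute their day counts.
Then 14 days into July 2088.
Total: 12 + 30 + 31 + 30 + 31 + 31 + 30 + 31 + 30 + 31 + 31 + 29 + 31 + 30 + 31 + 30 + 14 = 483.

483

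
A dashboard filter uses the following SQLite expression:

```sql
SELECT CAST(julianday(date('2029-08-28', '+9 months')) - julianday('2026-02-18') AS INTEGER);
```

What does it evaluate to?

Adding +9 months to 2029-08-28 gives 2030-05-28.
10 days remain in February 2026 after the 18th (28 − 18).
Full months from March 2026 through April 2030 contribute their day counts.
Then 28 days into May 2030.
Total: 10 + 31 + 30 + 31 + 30 + 31 + 31 + 30 + 31 + 30 + 31 + 31 + 28 + 31 + 30 + 31 + 30 + 31 + 31 + 30 + 31 + 30 + 31 + 31 + 29 + 31 + 30 + 31 + 30 + 31 + 31 + 30 + 31 + 30 + 31 + 31 + 28 + 31 + 30 + 31 + 30 + 31 + 31 + 30 + 31 + 30 + 31 + 31 + 28 + 31 + 30 + 28 = 1560.

1560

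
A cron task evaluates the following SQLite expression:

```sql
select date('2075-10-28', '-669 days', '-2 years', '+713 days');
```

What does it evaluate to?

2073-12-10

Applying '-669 days' to 2075-10-28: counting 669 days back gives 2073-12-28.
Adding -2 years to 2073-12-28 gives 2071-12-28.
Applying '+713 days' to 2071-12-28: counting 713 days forward gives 2073-12-10.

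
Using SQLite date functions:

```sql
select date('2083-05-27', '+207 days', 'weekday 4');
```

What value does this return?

Applying '+207 days' to 2083-05-27: counting 207 days forward gives 2083-12-20.
`weekday 4` advances to the next Thursday; 2083-12-20 is a Monday, so it moves forward to 2083-12-23.

2083-12-23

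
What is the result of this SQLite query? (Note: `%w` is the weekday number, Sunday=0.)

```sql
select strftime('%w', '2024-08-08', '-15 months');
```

1

First apply '-15 months': 2024-08-08 → 2023-05-08.
2023-05-08 is a Monday; with Sunday=0 that is 1.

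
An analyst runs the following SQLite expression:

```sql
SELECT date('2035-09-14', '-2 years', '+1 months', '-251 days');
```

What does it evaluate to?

2033-02-05

Adding -2 years to 2035-09-14 gives 2033-09-14.
Adding +1 month to 2033-09-14 gives 2033-10-14.
Applying '-251 days' to 2033-10-14: counting 251 days back gives 2033-02-05.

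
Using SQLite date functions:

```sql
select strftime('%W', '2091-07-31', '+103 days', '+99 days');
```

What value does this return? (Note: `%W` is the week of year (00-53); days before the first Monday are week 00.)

First apply '+103 days', '+99 days': 2091-07-31 → 2092-02-18.
2092-02-18 is a Monday. SQLite's %W counts Mondays since the year started; the result is 07.

07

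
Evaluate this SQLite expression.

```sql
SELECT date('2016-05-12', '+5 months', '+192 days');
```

2017-04-22

Adding +5 months to 2016-05-12 gives 2016-10-12.
Applying '+192 days' to 2016-10-12: counting 192 days forward gives 2017-04-22.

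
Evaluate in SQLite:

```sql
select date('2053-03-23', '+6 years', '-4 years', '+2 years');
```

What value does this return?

2057-03-23

Adding +6 years to 2053-03-23 gives 2059-03-23.
Adding -4 years to 2059-03-23 gives 2055-03-23.
Adding +2 years to 2055-03-23 gives 2057-03-23.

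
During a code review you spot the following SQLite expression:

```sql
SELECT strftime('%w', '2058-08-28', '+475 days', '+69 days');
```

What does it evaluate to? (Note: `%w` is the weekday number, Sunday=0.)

First apply '+475 days', '+69 days': 2058-08-28 → 2060-02-23.
2060-02-23 is a Monday; with Sunday=0 that is 1.

1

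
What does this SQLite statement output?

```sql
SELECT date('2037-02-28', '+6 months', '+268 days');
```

Adding +6 months to 2037-02-28 gives 2037-08-28.
Applying '+268 days' to 2037-08-28: counting 268 days forward gives 2038-05-23.

2038-05-23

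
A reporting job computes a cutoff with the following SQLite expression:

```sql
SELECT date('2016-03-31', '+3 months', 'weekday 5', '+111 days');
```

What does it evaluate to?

2016-10-20

Adding +3 months to 2016-03-31 targets 2016-06-31. June 2016 has only 30 days, so SQLite normalizes the 1-day overflow forward to 2016-07-01.
`weekday 5` advances to the next Friday; 2016-07-01 is already a Friday, so it stays at 2016-07-01.
Applying '+111 days' to 2016-07-01: counting 111 days forward gives 2016-10-20.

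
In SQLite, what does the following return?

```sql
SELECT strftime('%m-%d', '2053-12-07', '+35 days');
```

First apply '+35 days': 2053-12-07 → 2054-01-11.
`%m-%d` extracts the month-day: 01-11.

01-11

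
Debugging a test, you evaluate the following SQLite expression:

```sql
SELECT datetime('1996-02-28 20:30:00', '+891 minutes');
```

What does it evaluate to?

1996-02-29 11:21:00

891 minutes = 14h 51m; +891 minutes from 1996-02-28 20:30:00 is 1996-02-29 11:21:00 (crosses midnight).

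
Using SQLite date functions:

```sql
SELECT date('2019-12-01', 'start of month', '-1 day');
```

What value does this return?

`start of month` rewinds 2019-12-01 to 2019-12-01.
Going back 1 day from 2019-12-01 reaches 2019-11-30 (last day of November, 30 days).

2019-11-30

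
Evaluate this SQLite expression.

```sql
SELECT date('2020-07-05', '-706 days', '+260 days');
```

2019-04-16

Applying '-706 days' to 2020-07-05: counting 706 days back gives 2018-07-30.
Applying '+260 days' to 2018-07-30: counting 260 days forward gives 2019-04-16.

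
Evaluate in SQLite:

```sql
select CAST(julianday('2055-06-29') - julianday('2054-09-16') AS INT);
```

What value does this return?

14 days remain in September 2054 after the 16th (30 − 16).
Full months from October 2054 through May 2055 contribute their day counts.
Then 29 days into June 2055.
Total: 14 + 31 + 30 + 31 + 31 + 28 + 31 + 30 + 31 + 29 = 286.

286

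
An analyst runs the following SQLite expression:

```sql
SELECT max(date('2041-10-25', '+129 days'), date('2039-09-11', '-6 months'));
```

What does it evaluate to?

date('2041-10-25', '+129 days') → 2042-03-03.
date('2039-09-11', '-6 months') → 2039-03-11.
Later of the two is 2042-03-03.

2042-03-03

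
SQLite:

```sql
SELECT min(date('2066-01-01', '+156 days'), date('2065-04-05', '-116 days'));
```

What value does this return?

date('2066-01-01', '+156 days') → 2066-06-06.
date('2065-04-05', '-116 days') → 2064-12-10.
Earlier of the two is 2064-12-10.

2064-12-10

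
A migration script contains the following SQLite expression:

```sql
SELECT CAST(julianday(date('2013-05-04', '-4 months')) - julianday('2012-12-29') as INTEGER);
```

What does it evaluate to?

6

Adding -4 months to 2013-05-04 gives 2013-01-04.
2 days remain in December 2012 after the 29th (31 − 29).
Then 4 days into January 2013.
Total: 2 + 4 = 6.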